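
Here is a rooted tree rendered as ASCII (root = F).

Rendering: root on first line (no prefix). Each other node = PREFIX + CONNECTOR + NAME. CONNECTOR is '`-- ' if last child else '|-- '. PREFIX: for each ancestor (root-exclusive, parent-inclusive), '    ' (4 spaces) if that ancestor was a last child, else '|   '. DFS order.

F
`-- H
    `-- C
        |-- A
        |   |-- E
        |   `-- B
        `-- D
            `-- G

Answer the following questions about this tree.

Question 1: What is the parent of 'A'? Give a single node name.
Scan adjacency: A appears as child of C

Answer: C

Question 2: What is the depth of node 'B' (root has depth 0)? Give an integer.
Answer: 4

Derivation:
Path from root to B: F -> H -> C -> A -> B
Depth = number of edges = 4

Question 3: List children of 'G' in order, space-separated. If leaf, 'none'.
Answer: none

Derivation:
Node G's children (from adjacency): (leaf)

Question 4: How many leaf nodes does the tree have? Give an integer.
Leaves (nodes with no children): B, E, G

Answer: 3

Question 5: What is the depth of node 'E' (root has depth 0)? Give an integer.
Answer: 4

Derivation:
Path from root to E: F -> H -> C -> A -> E
Depth = number of edges = 4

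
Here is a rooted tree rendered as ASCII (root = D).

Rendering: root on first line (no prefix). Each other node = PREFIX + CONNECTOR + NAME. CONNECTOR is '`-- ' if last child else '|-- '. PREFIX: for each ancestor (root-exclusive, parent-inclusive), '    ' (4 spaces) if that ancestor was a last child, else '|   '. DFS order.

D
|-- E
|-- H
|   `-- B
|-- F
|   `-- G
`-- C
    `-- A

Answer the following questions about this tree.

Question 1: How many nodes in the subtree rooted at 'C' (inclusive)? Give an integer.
Answer: 2

Derivation:
Subtree rooted at C contains: A, C
Count = 2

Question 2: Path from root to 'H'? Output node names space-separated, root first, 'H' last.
Walk down from root: D -> H

Answer: D H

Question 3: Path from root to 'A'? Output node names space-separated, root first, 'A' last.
Answer: D C A

Derivation:
Walk down from root: D -> C -> A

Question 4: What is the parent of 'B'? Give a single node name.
Answer: H

Derivation:
Scan adjacency: B appears as child of H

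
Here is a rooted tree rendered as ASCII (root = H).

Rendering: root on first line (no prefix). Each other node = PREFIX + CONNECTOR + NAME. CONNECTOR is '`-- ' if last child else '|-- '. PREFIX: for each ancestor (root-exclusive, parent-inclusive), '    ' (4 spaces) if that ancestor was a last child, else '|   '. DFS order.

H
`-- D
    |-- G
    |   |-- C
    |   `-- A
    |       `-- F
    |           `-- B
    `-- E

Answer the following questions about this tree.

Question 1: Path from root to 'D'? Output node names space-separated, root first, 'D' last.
Answer: H D

Derivation:
Walk down from root: H -> D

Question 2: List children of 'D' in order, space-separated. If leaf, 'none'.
Node D's children (from adjacency): G, E

Answer: G E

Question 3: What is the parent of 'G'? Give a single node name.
Scan adjacency: G appears as child of D

Answer: D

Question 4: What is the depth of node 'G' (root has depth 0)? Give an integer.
Answer: 2

Derivation:
Path from root to G: H -> D -> G
Depth = number of edges = 2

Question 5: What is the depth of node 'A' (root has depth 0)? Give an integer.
Answer: 3

Derivation:
Path from root to A: H -> D -> G -> A
Depth = number of edges = 3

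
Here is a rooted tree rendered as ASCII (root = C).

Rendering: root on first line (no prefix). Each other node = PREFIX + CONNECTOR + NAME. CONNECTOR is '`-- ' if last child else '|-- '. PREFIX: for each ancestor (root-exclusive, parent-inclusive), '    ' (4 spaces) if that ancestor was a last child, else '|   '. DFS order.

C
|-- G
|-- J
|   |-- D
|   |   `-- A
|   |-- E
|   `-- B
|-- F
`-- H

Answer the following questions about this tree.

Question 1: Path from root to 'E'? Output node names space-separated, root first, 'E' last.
Answer: C J E

Derivation:
Walk down from root: C -> J -> E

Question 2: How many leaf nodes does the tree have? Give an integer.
Leaves (nodes with no children): A, B, E, F, G, H

Answer: 6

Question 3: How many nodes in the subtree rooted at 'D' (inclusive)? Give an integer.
Answer: 2

Derivation:
Subtree rooted at D contains: A, D
Count = 2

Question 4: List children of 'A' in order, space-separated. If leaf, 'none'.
Node A's children (from adjacency): (leaf)

Answer: none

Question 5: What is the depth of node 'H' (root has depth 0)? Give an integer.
Answer: 1

Derivation:
Path from root to H: C -> H
Depth = number of edges = 1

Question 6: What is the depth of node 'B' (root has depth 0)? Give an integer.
Answer: 2

Derivation:
Path from root to B: C -> J -> B
Depth = number of edges = 2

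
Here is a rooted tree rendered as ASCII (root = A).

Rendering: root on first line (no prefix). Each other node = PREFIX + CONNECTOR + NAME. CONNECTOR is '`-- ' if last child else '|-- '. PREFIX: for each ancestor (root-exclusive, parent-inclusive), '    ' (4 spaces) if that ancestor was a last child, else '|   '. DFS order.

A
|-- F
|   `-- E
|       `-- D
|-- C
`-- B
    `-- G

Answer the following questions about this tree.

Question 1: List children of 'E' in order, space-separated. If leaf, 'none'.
Answer: D

Derivation:
Node E's children (from adjacency): D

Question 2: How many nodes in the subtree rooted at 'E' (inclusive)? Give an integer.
Answer: 2

Derivation:
Subtree rooted at E contains: D, E
Count = 2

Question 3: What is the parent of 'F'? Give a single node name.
Answer: A

Derivation:
Scan adjacency: F appears as child of A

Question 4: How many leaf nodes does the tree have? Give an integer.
Leaves (nodes with no children): C, D, G

Answer: 3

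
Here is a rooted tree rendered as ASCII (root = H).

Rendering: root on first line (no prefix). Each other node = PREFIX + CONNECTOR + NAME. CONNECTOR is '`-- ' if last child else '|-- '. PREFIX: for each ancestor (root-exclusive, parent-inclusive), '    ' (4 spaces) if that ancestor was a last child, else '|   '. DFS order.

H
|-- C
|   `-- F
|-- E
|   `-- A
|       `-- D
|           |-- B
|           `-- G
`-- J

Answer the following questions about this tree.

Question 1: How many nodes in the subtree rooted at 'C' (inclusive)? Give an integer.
Subtree rooted at C contains: C, F
Count = 2

Answer: 2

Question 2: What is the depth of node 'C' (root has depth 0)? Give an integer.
Answer: 1

Derivation:
Path from root to C: H -> C
Depth = number of edges = 1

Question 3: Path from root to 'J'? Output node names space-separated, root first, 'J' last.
Answer: H J

Derivation:
Walk down from root: H -> J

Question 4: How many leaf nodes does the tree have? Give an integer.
Answer: 4

Derivation:
Leaves (nodes with no children): B, F, G, J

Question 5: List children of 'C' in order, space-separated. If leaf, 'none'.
Node C's children (from adjacency): F

Answer: F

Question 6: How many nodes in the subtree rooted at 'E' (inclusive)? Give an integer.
Subtree rooted at E contains: A, B, D, E, G
Count = 5

Answer: 5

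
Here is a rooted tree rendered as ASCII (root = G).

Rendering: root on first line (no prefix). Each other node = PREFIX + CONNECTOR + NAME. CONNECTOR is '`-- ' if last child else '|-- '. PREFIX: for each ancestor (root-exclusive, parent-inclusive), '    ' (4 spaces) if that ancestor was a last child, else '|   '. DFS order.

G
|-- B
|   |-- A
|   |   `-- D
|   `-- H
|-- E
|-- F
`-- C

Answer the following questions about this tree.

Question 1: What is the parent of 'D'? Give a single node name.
Scan adjacency: D appears as child of A

Answer: A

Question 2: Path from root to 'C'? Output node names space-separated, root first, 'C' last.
Answer: G C

Derivation:
Walk down from root: G -> C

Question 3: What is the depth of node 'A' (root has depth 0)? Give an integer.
Path from root to A: G -> B -> A
Depth = number of edges = 2

Answer: 2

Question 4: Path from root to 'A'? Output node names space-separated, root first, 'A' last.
Walk down from root: G -> B -> A

Answer: G B A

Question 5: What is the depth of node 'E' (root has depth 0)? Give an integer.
Path from root to E: G -> E
Depth = number of edges = 1

Answer: 1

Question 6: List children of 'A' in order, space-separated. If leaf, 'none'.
Answer: D

Derivation:
Node A's children (from adjacency): D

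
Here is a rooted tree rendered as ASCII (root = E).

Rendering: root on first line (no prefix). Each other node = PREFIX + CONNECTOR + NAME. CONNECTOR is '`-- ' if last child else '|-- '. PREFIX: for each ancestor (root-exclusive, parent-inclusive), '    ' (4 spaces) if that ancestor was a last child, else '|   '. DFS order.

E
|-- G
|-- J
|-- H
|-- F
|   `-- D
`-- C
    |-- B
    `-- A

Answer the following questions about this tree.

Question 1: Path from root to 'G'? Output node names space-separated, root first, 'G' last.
Walk down from root: E -> G

Answer: E G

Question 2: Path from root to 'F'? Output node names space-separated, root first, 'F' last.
Walk down from root: E -> F

Answer: E F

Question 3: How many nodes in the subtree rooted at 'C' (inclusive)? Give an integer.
Answer: 3

Derivation:
Subtree rooted at C contains: A, B, C
Count = 3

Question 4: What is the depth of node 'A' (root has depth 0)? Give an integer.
Answer: 2

Derivation:
Path from root to A: E -> C -> A
Depth = number of edges = 2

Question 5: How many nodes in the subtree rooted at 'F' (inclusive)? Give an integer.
Subtree rooted at F contains: D, F
Count = 2

Answer: 2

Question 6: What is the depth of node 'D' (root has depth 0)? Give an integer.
Path from root to D: E -> F -> D
Depth = number of edges = 2

Answer: 2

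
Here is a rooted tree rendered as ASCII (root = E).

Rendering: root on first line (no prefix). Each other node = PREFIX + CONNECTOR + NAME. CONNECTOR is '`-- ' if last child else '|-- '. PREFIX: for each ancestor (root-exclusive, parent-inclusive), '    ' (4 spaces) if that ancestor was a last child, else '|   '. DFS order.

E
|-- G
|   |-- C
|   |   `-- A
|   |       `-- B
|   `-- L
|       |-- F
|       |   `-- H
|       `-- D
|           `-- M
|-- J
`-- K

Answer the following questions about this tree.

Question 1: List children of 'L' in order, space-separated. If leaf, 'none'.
Node L's children (from adjacency): F, D

Answer: F D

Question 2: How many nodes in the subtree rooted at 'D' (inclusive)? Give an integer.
Answer: 2

Derivation:
Subtree rooted at D contains: D, M
Count = 2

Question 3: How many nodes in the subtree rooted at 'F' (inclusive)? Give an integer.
Answer: 2

Derivation:
Subtree rooted at F contains: F, H
Count = 2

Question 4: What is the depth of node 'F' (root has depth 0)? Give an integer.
Answer: 3

Derivation:
Path from root to F: E -> G -> L -> F
Depth = number of edges = 3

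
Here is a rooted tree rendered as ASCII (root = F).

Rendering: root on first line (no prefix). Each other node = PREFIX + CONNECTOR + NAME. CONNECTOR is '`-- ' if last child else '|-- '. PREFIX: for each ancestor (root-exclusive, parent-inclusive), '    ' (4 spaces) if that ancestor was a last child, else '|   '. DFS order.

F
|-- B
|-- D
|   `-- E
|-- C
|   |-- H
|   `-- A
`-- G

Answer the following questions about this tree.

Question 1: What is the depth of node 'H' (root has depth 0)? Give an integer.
Answer: 2

Derivation:
Path from root to H: F -> C -> H
Depth = number of edges = 2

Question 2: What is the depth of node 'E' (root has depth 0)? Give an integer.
Answer: 2

Derivation:
Path from root to E: F -> D -> E
Depth = number of edges = 2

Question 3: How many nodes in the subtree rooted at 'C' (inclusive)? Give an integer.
Subtree rooted at C contains: A, C, H
Count = 3

Answer: 3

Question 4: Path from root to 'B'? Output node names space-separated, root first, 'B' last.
Answer: F B

Derivation:
Walk down from root: F -> B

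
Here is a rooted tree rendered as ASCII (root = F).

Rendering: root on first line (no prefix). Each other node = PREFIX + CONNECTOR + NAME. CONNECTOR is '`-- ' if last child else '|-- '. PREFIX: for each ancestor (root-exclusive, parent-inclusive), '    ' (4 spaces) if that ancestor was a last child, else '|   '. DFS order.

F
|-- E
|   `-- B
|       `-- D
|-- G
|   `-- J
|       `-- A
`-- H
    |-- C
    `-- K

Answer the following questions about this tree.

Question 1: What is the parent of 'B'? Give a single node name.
Scan adjacency: B appears as child of E

Answer: E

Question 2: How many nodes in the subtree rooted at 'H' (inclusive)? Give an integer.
Answer: 3

Derivation:
Subtree rooted at H contains: C, H, K
Count = 3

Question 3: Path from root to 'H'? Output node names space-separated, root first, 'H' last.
Walk down from root: F -> H

Answer: F H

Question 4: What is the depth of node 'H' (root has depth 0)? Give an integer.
Answer: 1

Derivation:
Path from root to H: F -> H
Depth = number of edges = 1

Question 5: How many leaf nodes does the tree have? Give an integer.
Answer: 4

Derivation:
Leaves (nodes with no children): A, C, D, K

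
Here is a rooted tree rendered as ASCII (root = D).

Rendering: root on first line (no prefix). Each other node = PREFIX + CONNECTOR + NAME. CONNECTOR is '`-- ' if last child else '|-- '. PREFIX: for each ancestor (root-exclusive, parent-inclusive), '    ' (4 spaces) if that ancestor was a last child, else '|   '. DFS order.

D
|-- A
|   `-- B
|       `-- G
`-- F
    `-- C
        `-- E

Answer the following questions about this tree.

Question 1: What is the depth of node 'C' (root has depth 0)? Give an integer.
Answer: 2

Derivation:
Path from root to C: D -> F -> C
Depth = number of edges = 2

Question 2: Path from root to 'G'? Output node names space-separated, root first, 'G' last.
Walk down from root: D -> A -> B -> G

Answer: D A B G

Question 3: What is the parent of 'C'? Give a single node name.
Scan adjacency: C appears as child of F

Answer: F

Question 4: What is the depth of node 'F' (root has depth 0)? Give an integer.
Path from root to F: D -> F
Depth = number of edges = 1

Answer: 1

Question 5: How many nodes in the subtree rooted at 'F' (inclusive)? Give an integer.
Answer: 3

Derivation:
Subtree rooted at F contains: C, E, F
Count = 3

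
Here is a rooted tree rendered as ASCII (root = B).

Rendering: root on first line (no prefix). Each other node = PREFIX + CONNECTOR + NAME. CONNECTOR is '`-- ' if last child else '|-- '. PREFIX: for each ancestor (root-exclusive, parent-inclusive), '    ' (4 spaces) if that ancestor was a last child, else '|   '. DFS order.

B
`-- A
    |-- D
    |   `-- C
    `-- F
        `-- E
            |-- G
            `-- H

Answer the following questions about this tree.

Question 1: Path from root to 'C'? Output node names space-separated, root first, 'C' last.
Walk down from root: B -> A -> D -> C

Answer: B A D C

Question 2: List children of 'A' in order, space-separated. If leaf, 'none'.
Node A's children (from adjacency): D, F

Answer: D F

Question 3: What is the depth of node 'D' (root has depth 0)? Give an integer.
Answer: 2

Derivation:
Path from root to D: B -> A -> D
Depth = number of edges = 2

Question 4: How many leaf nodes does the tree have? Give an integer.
Leaves (nodes with no children): C, G, H

Answer: 3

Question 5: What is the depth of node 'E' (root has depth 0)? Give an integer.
Path from root to E: B -> A -> F -> E
Depth = number of edges = 3

Answer: 3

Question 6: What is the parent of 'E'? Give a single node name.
Scan adjacency: E appears as child of F

Answer: F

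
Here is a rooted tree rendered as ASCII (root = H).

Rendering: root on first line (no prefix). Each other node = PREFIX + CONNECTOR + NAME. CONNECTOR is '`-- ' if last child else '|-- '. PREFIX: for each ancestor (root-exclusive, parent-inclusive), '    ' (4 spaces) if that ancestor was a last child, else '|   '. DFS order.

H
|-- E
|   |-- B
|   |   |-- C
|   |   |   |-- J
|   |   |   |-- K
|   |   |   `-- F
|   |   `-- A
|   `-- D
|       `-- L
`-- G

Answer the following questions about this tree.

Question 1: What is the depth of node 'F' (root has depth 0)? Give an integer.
Answer: 4

Derivation:
Path from root to F: H -> E -> B -> C -> F
Depth = number of edges = 4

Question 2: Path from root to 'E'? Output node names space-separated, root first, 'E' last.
Answer: H E

Derivation:
Walk down from root: H -> E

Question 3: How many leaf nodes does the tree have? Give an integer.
Answer: 6

Derivation:
Leaves (nodes with no children): A, F, G, J, K, L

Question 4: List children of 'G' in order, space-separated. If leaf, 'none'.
Answer: none

Derivation:
Node G's children (from adjacency): (leaf)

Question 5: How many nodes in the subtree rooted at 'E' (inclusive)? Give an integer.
Subtree rooted at E contains: A, B, C, D, E, F, J, K, L
Count = 9

Answer: 9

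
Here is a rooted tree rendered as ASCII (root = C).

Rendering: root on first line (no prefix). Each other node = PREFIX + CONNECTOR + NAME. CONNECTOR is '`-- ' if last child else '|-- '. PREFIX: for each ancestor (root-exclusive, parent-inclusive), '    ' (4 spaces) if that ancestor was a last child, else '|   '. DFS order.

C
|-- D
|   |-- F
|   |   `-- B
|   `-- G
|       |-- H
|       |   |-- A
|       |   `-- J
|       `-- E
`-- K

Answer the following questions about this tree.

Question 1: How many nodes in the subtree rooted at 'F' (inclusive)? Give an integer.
Answer: 2

Derivation:
Subtree rooted at F contains: B, F
Count = 2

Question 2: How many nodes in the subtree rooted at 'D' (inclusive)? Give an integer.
Subtree rooted at D contains: A, B, D, E, F, G, H, J
Count = 8

Answer: 8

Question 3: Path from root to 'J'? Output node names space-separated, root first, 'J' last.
Answer: C D G H J

Derivation:
Walk down from root: C -> D -> G -> H -> J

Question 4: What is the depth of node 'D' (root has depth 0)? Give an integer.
Answer: 1

Derivation:
Path from root to D: C -> D
Depth = number of edges = 1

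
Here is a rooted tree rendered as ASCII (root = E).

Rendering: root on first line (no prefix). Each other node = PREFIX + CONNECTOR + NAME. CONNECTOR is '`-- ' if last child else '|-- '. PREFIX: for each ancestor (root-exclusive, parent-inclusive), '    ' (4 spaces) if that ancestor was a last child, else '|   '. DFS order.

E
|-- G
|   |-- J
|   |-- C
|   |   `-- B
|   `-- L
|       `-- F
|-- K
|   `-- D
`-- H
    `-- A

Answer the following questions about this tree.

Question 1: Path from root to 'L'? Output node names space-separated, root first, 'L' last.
Walk down from root: E -> G -> L

Answer: E G L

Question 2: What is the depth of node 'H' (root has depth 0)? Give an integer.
Path from root to H: E -> H
Depth = number of edges = 1

Answer: 1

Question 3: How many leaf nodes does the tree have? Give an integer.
Answer: 5

Derivation:
Leaves (nodes with no children): A, B, D, F, J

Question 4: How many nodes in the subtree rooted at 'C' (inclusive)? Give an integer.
Subtree rooted at C contains: B, C
Count = 2

Answer: 2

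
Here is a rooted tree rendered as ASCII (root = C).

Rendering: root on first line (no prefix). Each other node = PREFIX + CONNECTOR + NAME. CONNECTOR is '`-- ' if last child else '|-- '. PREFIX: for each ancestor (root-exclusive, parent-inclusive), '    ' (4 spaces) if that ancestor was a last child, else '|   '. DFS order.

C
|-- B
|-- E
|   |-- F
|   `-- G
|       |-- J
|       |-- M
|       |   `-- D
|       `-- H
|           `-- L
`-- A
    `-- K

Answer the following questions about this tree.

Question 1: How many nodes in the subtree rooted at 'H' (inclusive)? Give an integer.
Answer: 2

Derivation:
Subtree rooted at H contains: H, L
Count = 2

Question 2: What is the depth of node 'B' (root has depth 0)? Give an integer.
Path from root to B: C -> B
Depth = number of edges = 1

Answer: 1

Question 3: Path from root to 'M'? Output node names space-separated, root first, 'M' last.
Answer: C E G M

Derivation:
Walk down from root: C -> E -> G -> M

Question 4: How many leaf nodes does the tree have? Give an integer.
Leaves (nodes with no children): B, D, F, J, K, L

Answer: 6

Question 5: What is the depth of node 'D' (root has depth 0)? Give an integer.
Answer: 4

Derivation:
Path from root to D: C -> E -> G -> M -> D
Depth = number of edges = 4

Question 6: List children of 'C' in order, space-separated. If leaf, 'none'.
Answer: B E A

Derivation:
Node C's children (from adjacency): B, E, A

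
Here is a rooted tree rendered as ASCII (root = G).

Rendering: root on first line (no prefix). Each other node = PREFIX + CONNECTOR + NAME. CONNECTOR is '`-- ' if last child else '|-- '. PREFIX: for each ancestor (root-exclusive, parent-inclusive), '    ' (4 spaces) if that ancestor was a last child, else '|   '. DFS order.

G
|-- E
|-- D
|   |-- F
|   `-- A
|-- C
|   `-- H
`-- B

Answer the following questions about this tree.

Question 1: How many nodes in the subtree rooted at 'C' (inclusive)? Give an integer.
Subtree rooted at C contains: C, H
Count = 2

Answer: 2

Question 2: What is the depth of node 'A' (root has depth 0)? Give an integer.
Answer: 2

Derivation:
Path from root to A: G -> D -> A
Depth = number of edges = 2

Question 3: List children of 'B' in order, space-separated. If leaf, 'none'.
Answer: none

Derivation:
Node B's children (from adjacency): (leaf)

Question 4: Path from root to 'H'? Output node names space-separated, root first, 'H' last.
Walk down from root: G -> C -> H

Answer: G C H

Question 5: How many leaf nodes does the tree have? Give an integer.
Leaves (nodes with no children): A, B, E, F, H

Answer: 5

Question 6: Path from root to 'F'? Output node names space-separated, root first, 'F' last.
Walk down from root: G -> D -> F

Answer: G D F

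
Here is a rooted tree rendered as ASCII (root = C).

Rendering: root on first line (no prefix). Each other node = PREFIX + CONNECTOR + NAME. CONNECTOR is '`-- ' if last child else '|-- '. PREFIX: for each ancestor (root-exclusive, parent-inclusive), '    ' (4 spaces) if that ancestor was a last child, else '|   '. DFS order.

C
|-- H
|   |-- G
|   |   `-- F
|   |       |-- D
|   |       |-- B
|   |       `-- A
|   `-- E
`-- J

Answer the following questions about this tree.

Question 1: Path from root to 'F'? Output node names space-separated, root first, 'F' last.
Walk down from root: C -> H -> G -> F

Answer: C H G F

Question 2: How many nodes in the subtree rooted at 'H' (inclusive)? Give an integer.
Subtree rooted at H contains: A, B, D, E, F, G, H
Count = 7

Answer: 7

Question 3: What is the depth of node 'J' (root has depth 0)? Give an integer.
Answer: 1

Derivation:
Path from root to J: C -> J
Depth = number of edges = 1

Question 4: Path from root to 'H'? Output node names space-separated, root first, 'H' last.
Walk down from root: C -> H

Answer: C H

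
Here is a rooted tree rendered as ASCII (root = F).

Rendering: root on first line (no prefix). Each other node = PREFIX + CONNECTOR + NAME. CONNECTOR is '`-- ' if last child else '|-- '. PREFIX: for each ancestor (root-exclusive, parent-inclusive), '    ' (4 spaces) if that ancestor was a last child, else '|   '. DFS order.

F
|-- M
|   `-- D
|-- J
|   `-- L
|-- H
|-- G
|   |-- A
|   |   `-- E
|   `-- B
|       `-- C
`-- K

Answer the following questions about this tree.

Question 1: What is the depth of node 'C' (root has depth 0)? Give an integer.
Path from root to C: F -> G -> B -> C
Depth = number of edges = 3

Answer: 3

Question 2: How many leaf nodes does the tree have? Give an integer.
Answer: 6

Derivation:
Leaves (nodes with no children): C, D, E, H, K, L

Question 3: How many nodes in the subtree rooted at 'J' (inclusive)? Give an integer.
Answer: 2

Derivation:
Subtree rooted at J contains: J, L
Count = 2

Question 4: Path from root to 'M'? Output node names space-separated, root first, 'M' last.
Walk down from root: F -> M

Answer: F M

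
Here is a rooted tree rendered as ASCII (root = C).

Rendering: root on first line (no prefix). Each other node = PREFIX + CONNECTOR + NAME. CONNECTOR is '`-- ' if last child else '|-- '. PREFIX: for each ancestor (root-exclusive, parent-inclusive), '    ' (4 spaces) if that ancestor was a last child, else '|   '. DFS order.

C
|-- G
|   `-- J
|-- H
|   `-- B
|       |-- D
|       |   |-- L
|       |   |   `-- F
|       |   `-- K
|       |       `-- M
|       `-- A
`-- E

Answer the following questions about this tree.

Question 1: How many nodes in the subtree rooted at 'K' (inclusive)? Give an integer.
Answer: 2

Derivation:
Subtree rooted at K contains: K, M
Count = 2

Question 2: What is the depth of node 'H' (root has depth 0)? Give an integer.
Answer: 1

Derivation:
Path from root to H: C -> H
Depth = number of edges = 1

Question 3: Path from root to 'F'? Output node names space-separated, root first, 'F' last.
Walk down from root: C -> H -> B -> D -> L -> F

Answer: C H B D L F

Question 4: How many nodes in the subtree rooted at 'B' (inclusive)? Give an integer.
Answer: 7

Derivation:
Subtree rooted at B contains: A, B, D, F, K, L, M
Count = 7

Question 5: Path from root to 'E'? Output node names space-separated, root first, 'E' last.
Answer: C E

Derivation:
Walk down from root: C -> E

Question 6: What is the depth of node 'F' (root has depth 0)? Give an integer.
Answer: 5

Derivation:
Path from root to F: C -> H -> B -> D -> L -> F
Depth = number of edges = 5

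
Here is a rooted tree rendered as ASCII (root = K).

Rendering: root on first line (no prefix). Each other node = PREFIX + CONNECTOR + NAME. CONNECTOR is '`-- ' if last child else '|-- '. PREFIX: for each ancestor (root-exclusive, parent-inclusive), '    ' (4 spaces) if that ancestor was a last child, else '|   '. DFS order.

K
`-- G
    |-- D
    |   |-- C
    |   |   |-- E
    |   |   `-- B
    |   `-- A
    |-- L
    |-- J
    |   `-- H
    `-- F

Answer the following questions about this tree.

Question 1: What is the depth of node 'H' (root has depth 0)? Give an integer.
Answer: 3

Derivation:
Path from root to H: K -> G -> J -> H
Depth = number of edges = 3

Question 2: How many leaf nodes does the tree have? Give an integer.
Leaves (nodes with no children): A, B, E, F, H, L

Answer: 6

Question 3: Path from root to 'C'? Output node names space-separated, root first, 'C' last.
Answer: K G D C

Derivation:
Walk down from root: K -> G -> D -> C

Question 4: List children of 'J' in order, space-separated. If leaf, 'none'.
Answer: H

Derivation:
Node J's children (from adjacency): H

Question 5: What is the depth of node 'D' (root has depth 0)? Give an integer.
Answer: 2

Derivation:
Path from root to D: K -> G -> D
Depth = number of edges = 2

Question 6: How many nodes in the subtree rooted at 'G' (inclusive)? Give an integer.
Answer: 10

Derivation:
Subtree rooted at G contains: A, B, C, D, E, F, G, H, J, L
Count = 10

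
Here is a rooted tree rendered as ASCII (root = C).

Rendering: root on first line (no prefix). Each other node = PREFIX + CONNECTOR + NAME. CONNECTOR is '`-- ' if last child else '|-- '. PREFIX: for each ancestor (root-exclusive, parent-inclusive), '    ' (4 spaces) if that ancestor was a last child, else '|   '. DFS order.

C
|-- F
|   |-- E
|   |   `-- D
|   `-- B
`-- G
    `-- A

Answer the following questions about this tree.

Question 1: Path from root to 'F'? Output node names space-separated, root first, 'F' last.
Answer: C F

Derivation:
Walk down from root: C -> F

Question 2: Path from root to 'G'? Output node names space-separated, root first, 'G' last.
Walk down from root: C -> G

Answer: C G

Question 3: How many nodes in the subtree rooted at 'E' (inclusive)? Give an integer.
Answer: 2

Derivation:
Subtree rooted at E contains: D, E
Count = 2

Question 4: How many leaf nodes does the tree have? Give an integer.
Leaves (nodes with no children): A, B, D

Answer: 3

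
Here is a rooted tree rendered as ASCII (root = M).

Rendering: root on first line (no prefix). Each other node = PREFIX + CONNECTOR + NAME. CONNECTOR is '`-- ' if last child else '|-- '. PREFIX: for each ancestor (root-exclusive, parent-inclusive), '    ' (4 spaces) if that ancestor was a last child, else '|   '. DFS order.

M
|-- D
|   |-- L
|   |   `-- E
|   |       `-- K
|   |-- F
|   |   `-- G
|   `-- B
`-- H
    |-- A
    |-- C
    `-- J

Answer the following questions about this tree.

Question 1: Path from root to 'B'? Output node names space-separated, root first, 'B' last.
Answer: M D B

Derivation:
Walk down from root: M -> D -> B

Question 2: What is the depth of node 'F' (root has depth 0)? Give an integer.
Path from root to F: M -> D -> F
Depth = number of edges = 2

Answer: 2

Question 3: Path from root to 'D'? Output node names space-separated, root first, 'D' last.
Walk down from root: M -> D

Answer: M D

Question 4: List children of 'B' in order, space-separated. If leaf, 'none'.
Answer: none

Derivation:
Node B's children (from adjacency): (leaf)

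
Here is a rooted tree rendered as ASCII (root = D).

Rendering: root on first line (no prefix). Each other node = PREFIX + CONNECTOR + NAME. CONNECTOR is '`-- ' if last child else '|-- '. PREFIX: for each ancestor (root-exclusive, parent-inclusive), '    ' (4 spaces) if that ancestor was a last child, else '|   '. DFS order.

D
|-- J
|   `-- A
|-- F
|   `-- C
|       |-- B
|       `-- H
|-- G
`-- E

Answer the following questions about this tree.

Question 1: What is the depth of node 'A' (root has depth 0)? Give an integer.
Path from root to A: D -> J -> A
Depth = number of edges = 2

Answer: 2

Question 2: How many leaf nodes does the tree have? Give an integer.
Answer: 5

Derivation:
Leaves (nodes with no children): A, B, E, G, H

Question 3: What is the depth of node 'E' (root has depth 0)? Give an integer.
Answer: 1

Derivation:
Path from root to E: D -> E
Depth = number of edges = 1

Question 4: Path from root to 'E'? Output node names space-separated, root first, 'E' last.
Walk down from root: D -> E

Answer: D E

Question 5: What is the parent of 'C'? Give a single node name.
Answer: F

Derivation:
Scan adjacency: C appears as child of F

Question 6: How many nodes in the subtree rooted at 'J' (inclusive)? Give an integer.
Subtree rooted at J contains: A, J
Count = 2

Answer: 2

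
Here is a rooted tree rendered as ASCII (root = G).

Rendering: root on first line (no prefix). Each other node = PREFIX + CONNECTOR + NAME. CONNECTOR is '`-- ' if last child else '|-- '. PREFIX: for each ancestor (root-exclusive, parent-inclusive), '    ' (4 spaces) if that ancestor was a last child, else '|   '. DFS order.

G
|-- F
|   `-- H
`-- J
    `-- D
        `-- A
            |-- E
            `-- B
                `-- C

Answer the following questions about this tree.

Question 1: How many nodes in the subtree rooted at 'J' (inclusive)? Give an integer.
Answer: 6

Derivation:
Subtree rooted at J contains: A, B, C, D, E, J
Count = 6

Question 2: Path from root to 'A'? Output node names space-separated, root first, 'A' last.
Walk down from root: G -> J -> D -> A

Answer: G J D A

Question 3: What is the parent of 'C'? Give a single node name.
Scan adjacency: C appears as child of B

Answer: B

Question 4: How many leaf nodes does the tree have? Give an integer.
Leaves (nodes with no children): C, E, H

Answer: 3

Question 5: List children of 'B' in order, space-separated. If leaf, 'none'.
Answer: C

Derivation:
Node B's children (from adjacency): C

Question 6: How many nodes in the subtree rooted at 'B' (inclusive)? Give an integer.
Answer: 2

Derivation:
Subtree rooted at B contains: B, C
Count = 2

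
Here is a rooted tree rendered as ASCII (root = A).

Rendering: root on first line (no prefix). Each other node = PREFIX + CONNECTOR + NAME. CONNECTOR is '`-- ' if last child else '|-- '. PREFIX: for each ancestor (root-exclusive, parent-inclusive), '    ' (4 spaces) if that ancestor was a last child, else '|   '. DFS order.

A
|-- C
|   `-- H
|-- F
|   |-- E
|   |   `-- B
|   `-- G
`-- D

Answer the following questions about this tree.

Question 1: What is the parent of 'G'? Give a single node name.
Scan adjacency: G appears as child of F

Answer: F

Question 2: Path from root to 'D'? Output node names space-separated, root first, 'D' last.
Walk down from root: A -> D

Answer: A D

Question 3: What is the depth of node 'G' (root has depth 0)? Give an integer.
Answer: 2

Derivation:
Path from root to G: A -> F -> G
Depth = number of edges = 2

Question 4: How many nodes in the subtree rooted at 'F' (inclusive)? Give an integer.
Answer: 4

Derivation:
Subtree rooted at F contains: B, E, F, G
Count = 4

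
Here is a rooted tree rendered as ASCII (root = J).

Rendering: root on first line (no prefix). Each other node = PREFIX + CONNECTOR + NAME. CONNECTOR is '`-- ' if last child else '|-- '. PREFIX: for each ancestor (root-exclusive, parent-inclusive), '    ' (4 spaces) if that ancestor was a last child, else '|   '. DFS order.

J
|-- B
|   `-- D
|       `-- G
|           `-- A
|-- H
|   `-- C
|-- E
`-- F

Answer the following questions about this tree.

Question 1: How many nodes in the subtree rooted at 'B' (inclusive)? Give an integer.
Subtree rooted at B contains: A, B, D, G
Count = 4

Answer: 4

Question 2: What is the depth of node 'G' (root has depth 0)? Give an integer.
Path from root to G: J -> B -> D -> G
Depth = number of edges = 3

Answer: 3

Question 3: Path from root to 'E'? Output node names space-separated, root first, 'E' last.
Walk down from root: J -> E

Answer: J E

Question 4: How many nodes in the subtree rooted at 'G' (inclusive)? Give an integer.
Subtree rooted at G contains: A, G
Count = 2

Answer: 2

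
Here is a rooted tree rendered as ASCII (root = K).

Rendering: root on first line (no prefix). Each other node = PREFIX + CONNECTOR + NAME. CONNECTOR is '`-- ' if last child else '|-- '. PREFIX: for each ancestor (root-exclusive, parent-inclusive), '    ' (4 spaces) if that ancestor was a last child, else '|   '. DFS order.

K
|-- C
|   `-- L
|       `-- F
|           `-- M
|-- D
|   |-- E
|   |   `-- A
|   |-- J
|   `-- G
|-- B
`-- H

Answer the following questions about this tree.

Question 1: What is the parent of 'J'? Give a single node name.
Answer: D

Derivation:
Scan adjacency: J appears as child of D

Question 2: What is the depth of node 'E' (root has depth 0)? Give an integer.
Path from root to E: K -> D -> E
Depth = number of edges = 2

Answer: 2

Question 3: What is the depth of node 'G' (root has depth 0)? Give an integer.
Answer: 2

Derivation:
Path from root to G: K -> D -> G
Depth = number of edges = 2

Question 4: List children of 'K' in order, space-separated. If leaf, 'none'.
Answer: C D B H

Derivation:
Node K's children (from adjacency): C, D, B, H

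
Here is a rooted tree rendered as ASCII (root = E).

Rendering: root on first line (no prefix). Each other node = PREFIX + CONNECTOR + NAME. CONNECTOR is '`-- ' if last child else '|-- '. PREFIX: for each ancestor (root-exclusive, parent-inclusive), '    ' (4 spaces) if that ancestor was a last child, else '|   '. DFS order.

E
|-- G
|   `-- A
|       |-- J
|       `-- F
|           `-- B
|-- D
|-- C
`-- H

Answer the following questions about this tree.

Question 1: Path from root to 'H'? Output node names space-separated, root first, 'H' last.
Answer: E H

Derivation:
Walk down from root: E -> H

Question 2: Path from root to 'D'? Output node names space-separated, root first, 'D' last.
Answer: E D

Derivation:
Walk down from root: E -> D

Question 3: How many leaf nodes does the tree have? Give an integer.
Answer: 5

Derivation:
Leaves (nodes with no children): B, C, D, H, J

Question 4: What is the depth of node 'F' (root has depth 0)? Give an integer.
Path from root to F: E -> G -> A -> F
Depth = number of edges = 3

Answer: 3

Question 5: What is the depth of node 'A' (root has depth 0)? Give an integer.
Path from root to A: E -> G -> A
Depth = number of edges = 2

Answer: 2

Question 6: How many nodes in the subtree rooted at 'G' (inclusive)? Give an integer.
Subtree rooted at G contains: A, B, F, G, J
Count = 5

Answer: 5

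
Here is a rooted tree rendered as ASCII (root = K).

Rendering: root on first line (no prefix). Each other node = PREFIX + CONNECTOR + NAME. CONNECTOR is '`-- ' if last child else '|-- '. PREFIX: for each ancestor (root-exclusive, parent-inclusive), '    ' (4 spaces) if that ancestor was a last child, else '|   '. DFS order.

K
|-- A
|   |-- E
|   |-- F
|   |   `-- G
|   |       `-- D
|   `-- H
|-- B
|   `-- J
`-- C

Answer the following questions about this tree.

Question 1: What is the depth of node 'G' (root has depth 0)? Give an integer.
Path from root to G: K -> A -> F -> G
Depth = number of edges = 3

Answer: 3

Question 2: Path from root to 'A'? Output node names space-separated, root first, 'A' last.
Walk down from root: K -> A

Answer: K A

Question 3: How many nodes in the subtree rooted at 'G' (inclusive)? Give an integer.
Answer: 2

Derivation:
Subtree rooted at G contains: D, G
Count = 2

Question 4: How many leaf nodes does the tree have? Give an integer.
Answer: 5

Derivation:
Leaves (nodes with no children): C, D, E, H, J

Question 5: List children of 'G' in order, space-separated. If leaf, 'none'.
Node G's children (from adjacency): D

Answer: D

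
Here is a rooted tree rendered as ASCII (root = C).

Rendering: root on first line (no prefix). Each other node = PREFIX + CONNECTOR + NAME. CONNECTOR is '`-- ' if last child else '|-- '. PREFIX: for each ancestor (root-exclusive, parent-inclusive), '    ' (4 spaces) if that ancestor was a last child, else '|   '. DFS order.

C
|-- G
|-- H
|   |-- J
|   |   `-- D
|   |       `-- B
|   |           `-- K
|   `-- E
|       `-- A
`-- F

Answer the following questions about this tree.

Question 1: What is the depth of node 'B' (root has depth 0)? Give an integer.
Path from root to B: C -> H -> J -> D -> B
Depth = number of edges = 4

Answer: 4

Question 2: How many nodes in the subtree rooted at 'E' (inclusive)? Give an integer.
Answer: 2

Derivation:
Subtree rooted at E contains: A, E
Count = 2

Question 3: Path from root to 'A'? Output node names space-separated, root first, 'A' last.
Walk down from root: C -> H -> E -> A

Answer: C H E A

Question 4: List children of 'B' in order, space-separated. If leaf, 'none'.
Node B's children (from adjacency): K

Answer: K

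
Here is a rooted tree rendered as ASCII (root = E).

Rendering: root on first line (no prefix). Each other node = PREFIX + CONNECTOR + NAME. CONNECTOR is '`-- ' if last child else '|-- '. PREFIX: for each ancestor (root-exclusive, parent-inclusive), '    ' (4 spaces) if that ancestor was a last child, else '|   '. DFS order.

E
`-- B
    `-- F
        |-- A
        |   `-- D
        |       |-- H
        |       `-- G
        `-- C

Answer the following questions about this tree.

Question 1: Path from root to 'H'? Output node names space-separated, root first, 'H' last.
Answer: E B F A D H

Derivation:
Walk down from root: E -> B -> F -> A -> D -> H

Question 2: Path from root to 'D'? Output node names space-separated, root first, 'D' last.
Answer: E B F A D

Derivation:
Walk down from root: E -> B -> F -> A -> D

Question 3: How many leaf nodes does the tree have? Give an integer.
Answer: 3

Derivation:
Leaves (nodes with no children): C, G, H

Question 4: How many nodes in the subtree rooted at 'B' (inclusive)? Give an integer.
Answer: 7

Derivation:
Subtree rooted at B contains: A, B, C, D, F, G, H
Count = 7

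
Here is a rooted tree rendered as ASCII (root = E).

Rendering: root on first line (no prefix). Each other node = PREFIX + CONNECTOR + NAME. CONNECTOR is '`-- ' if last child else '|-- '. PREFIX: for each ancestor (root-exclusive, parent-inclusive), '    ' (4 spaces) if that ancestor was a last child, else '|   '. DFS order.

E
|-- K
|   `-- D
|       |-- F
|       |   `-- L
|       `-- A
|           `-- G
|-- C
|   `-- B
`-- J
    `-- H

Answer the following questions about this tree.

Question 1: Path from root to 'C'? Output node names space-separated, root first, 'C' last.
Walk down from root: E -> C

Answer: E C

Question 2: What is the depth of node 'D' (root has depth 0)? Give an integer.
Answer: 2

Derivation:
Path from root to D: E -> K -> D
Depth = number of edges = 2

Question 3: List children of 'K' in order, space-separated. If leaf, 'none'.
Answer: D

Derivation:
Node K's children (from adjacency): D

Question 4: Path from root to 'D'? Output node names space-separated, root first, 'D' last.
Walk down from root: E -> K -> D

Answer: E K D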